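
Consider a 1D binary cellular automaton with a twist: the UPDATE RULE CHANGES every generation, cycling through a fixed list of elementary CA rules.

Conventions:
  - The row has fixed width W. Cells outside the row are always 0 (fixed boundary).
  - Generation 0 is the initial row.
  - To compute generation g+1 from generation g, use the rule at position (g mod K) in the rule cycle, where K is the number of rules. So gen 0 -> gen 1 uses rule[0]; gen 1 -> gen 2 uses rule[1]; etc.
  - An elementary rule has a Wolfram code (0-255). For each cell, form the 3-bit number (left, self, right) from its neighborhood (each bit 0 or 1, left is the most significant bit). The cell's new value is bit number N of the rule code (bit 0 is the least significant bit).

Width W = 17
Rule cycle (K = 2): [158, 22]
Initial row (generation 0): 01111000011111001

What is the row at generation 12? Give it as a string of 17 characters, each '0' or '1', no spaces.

Gen 0: 01111000011111001
Gen 1 (rule 158): 11110100111110111
Gen 2 (rule 22): 00000111000000000
Gen 3 (rule 158): 00001110100000000
Gen 4 (rule 22): 00010000110000000
Gen 5 (rule 158): 00111001101000000
Gen 6 (rule 22): 01000110001100000
Gen 7 (rule 158): 11101101011010000
Gen 8 (rule 22): 00000001000011000
Gen 9 (rule 158): 00000011100110100
Gen 10 (rule 22): 00000100011000110
Gen 11 (rule 158): 00001110110101101
Gen 12 (rule 22): 00010000000100001

Answer: 00010000000100001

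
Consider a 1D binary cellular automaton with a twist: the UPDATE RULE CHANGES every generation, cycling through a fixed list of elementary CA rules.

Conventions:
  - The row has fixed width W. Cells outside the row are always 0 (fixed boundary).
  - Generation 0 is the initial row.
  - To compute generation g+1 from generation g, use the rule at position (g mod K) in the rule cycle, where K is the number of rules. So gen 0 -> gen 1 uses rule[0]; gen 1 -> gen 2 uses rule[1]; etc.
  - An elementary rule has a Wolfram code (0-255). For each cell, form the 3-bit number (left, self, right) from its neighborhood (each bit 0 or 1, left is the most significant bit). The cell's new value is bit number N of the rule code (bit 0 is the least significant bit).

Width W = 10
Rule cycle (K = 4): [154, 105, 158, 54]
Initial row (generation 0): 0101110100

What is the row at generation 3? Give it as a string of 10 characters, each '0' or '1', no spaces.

Answer: 0011001100

Derivation:
Gen 0: 0101110100
Gen 1 (rule 154): 1001100010
Gen 2 (rule 105): 0001101000
Gen 3 (rule 158): 0011001100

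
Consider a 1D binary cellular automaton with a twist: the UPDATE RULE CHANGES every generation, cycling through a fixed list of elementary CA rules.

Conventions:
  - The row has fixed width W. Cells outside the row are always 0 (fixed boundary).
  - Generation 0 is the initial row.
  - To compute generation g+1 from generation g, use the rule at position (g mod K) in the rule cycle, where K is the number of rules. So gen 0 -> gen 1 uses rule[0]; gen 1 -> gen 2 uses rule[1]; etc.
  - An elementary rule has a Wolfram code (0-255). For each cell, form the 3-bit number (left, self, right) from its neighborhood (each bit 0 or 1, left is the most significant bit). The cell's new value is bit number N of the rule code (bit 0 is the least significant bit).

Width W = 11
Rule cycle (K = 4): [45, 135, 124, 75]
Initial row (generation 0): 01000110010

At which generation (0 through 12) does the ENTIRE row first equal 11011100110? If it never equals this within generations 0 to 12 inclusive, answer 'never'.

Answer: 7

Derivation:
Gen 0: 01000110010
Gen 1 (rule 45): 01010100010
Gen 2 (rule 135): 11010101110
Gen 3 (rule 124): 11111111011
Gen 4 (rule 75): 10000001011
Gen 5 (rule 45): 10111101110
Gen 6 (rule 135): 10011000100
Gen 7 (rule 124): 11011100110
Gen 8 (rule 75): 11010101110
Gen 9 (rule 45): 10111111000
Gen 10 (rule 135): 10011110011
Gen 11 (rule 124): 11010011011
Gen 12 (rule 75): 11000111011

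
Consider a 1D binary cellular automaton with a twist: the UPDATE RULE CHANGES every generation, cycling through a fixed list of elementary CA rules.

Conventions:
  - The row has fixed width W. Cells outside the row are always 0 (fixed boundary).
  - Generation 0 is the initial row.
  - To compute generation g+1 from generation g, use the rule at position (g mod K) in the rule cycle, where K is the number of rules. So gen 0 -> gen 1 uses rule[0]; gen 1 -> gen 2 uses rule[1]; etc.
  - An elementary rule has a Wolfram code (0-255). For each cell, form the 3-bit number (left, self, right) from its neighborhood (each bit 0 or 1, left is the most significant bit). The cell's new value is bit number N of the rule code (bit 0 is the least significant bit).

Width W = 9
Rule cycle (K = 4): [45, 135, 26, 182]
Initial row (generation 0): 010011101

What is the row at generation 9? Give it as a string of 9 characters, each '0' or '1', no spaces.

Gen 0: 010011101
Gen 1 (rule 45): 010010011
Gen 2 (rule 135): 110110100
Gen 3 (rule 26): 100100010
Gen 4 (rule 182): 111110111
Gen 5 (rule 45): 100001100
Gen 6 (rule 135): 101110001
Gen 7 (rule 26): 001001010
Gen 8 (rule 182): 011111111
Gen 9 (rule 45): 010000000

Answer: 010000000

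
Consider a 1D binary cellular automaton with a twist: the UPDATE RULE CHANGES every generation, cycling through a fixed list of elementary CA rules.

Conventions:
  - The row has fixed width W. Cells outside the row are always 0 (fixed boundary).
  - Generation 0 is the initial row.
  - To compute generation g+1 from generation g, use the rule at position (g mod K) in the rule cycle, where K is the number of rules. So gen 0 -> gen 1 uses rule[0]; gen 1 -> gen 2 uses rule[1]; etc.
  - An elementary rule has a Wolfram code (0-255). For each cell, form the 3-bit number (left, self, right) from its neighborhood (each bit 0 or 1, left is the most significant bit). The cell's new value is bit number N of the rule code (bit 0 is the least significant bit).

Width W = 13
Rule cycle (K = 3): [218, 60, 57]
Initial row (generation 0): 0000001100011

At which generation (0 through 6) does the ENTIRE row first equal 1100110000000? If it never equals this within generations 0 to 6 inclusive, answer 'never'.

Answer: never

Derivation:
Gen 0: 0000001100011
Gen 1 (rule 218): 0000011110111
Gen 2 (rule 60): 0000010001100
Gen 3 (rule 57): 1111001101011
Gen 4 (rule 218): 1111111100011
Gen 5 (rule 60): 1000000010010
Gen 6 (rule 57): 0111111001001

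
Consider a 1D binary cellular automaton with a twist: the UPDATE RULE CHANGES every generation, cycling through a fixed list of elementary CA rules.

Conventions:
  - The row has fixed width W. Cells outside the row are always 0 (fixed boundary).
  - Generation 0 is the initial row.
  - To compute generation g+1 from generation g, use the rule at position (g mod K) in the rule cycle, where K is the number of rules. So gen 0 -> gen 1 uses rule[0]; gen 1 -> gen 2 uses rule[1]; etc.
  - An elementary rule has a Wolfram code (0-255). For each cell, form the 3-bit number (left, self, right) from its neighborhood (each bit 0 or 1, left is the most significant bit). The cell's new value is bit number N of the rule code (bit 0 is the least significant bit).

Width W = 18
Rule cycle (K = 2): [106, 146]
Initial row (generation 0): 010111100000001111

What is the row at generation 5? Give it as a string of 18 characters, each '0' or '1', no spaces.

Gen 0: 010111100000001111
Gen 1 (rule 106): 101100100000011001
Gen 2 (rule 146): 000011010000100110
Gen 3 (rule 106): 000111100001001110
Gen 4 (rule 146): 001011010010110101
Gen 5 (rule 106): 010111100101111010

Answer: 010111100101111010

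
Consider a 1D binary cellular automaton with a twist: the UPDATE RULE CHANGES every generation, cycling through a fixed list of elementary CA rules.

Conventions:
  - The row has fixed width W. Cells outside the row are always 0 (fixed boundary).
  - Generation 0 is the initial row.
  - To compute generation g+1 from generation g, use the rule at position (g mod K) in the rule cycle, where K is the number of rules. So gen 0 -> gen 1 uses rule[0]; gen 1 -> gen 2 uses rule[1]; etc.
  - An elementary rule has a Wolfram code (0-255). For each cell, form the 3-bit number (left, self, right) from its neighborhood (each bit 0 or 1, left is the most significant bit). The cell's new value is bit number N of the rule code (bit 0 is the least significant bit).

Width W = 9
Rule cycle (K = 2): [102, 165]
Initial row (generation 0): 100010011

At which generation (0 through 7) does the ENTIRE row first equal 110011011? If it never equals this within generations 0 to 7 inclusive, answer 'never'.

Answer: never

Derivation:
Gen 0: 100010011
Gen 1 (rule 102): 100110101
Gen 2 (rule 165): 100001111
Gen 3 (rule 102): 100010001
Gen 4 (rule 165): 101010101
Gen 5 (rule 102): 111111111
Gen 6 (rule 165): 011111110
Gen 7 (rule 102): 100000010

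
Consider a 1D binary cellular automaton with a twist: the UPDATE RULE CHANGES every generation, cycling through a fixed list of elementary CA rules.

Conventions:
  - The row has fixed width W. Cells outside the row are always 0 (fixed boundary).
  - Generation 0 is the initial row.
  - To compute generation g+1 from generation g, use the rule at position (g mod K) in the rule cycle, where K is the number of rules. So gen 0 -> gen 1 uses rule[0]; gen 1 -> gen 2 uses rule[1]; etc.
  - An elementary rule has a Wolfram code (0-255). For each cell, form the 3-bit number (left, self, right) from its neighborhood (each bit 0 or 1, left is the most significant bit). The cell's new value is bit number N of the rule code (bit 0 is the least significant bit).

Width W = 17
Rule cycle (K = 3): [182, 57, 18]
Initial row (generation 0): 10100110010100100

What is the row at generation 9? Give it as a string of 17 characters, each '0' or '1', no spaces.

Answer: 01100101011000010

Derivation:
Gen 0: 10100110010100100
Gen 1 (rule 182): 11111001111111110
Gen 2 (rule 57): 10000101000000001
Gen 3 (rule 18): 01001000100000010
Gen 4 (rule 182): 11111101110000111
Gen 5 (rule 57): 10000011001110100
Gen 6 (rule 18): 01000100110000010
Gen 7 (rule 182): 11101111001000111
Gen 8 (rule 57): 10011000100110100
Gen 9 (rule 18): 01100101011000010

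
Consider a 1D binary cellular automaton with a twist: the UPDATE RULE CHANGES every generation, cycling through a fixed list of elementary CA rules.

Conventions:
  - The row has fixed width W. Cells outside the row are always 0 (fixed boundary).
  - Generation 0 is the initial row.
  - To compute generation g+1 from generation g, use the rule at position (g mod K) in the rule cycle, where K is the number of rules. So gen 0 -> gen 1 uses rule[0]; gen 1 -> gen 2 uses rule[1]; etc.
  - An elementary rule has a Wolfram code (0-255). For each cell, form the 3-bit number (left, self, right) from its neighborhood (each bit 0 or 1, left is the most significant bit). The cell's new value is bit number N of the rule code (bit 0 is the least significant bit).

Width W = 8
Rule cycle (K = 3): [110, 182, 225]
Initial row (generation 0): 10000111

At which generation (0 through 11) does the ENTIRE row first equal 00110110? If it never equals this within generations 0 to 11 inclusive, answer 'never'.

Answer: never

Derivation:
Gen 0: 10000111
Gen 1 (rule 110): 10001101
Gen 2 (rule 182): 11010011
Gen 3 (rule 225): 01100001
Gen 4 (rule 110): 11100011
Gen 5 (rule 182): 01010100
Gen 6 (rule 225): 00101001
Gen 7 (rule 110): 01111011
Gen 8 (rule 182): 10110100
Gen 9 (rule 225): 01011001
Gen 10 (rule 110): 11111011
Gen 11 (rule 182): 01110100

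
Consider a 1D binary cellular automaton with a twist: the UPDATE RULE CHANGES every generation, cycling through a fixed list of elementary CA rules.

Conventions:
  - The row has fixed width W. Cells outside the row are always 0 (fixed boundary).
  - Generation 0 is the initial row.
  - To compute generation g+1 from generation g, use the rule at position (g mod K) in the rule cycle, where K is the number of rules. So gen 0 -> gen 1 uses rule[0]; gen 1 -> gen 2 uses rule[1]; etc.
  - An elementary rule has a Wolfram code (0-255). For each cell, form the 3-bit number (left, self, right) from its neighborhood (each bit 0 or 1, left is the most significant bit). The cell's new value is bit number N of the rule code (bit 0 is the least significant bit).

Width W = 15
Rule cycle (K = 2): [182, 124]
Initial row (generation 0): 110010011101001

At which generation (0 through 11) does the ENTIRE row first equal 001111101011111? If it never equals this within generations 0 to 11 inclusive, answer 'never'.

Answer: 1

Derivation:
Gen 0: 110010011101001
Gen 1 (rule 182): 001111101011111
Gen 2 (rule 124): 001000111110001
Gen 3 (rule 182): 011101011101011
Gen 4 (rule 124): 010111110111111
Gen 5 (rule 182): 111011101011110
Gen 6 (rule 124): 101110111110011
Gen 7 (rule 182): 110101011101100
Gen 8 (rule 124): 111111110111110
Gen 9 (rule 182): 011111101011101
Gen 10 (rule 124): 010000111110111
Gen 11 (rule 182): 111001011101010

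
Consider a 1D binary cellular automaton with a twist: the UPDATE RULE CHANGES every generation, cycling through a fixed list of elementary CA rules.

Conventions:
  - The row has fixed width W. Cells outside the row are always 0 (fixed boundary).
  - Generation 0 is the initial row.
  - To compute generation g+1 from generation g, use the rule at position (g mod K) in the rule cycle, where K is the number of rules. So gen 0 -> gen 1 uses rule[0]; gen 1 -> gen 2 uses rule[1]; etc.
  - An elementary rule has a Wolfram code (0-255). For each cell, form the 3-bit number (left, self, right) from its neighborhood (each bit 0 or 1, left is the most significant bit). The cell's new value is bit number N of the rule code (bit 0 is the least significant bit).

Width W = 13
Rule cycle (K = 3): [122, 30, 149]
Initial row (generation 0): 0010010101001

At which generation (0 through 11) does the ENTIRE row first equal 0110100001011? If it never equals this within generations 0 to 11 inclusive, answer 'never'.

Answer: 11

Derivation:
Gen 0: 0010010101001
Gen 1 (rule 122): 0101101010110
Gen 2 (rule 30): 1101001010101
Gen 3 (rule 149): 0001101010101
Gen 4 (rule 122): 0011110101010
Gen 5 (rule 30): 0110000101011
Gen 6 (rule 149): 0001110101000
Gen 7 (rule 122): 0011011010100
Gen 8 (rule 30): 0110010010110
Gen 9 (rule 149): 0001011010001
Gen 10 (rule 122): 0010111101010
Gen 11 (rule 30): 0110100001011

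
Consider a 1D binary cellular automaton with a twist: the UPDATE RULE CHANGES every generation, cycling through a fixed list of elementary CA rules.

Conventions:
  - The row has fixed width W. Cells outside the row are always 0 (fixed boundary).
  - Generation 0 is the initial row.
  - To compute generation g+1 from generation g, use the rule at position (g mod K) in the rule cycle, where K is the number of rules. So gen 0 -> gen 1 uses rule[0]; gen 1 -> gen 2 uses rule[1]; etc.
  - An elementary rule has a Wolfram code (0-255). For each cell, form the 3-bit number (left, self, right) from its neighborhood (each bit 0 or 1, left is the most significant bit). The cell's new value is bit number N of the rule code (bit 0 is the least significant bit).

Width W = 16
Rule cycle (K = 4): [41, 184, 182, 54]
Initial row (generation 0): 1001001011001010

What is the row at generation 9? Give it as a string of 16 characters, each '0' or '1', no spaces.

Gen 0: 1001001011001010
Gen 1 (rule 41): 0000000110000100
Gen 2 (rule 184): 0000000101000010
Gen 3 (rule 182): 0000001111100111
Gen 4 (rule 54): 0000010000011000
Gen 5 (rule 41): 1111000111010011
Gen 6 (rule 184): 1110100110101010
Gen 7 (rule 182): 0101111001111111
Gen 8 (rule 54): 1110000110000000
Gen 9 (rule 41): 1000110100111111

Answer: 1000110100111111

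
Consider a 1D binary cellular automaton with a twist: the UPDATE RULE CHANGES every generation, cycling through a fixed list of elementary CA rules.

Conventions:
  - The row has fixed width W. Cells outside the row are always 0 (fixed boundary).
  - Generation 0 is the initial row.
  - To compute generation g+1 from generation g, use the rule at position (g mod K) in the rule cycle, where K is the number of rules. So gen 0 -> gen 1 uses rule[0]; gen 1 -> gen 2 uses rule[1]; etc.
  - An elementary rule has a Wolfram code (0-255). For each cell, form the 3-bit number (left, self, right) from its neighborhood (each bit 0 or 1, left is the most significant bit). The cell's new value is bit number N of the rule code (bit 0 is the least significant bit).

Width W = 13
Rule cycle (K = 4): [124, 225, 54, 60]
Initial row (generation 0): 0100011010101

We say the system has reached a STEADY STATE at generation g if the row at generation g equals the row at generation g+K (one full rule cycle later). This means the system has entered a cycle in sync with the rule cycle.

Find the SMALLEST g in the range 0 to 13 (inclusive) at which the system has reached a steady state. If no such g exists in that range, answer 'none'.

Answer: none

Derivation:
Gen 0: 0100011010101
Gen 1 (rule 124): 0110011111111
Gen 2 (rule 225): 0010001111111
Gen 3 (rule 54): 0111010000000
Gen 4 (rule 60): 0100111000000
Gen 5 (rule 124): 0110101100000
Gen 6 (rule 225): 0011010101111
Gen 7 (rule 54): 0100111110000
Gen 8 (rule 60): 0110100001000
Gen 9 (rule 124): 0111110001100
Gen 10 (rule 225): 0011110100101
Gen 11 (rule 54): 0100001111111
Gen 12 (rule 60): 0110001000000
Gen 13 (rule 124): 0111001100000
Gen 14 (rule 225): 0011000101111
Gen 15 (rule 54): 0100101110000
Gen 16 (rule 60): 0110111001000
Gen 17 (rule 124): 0111101101100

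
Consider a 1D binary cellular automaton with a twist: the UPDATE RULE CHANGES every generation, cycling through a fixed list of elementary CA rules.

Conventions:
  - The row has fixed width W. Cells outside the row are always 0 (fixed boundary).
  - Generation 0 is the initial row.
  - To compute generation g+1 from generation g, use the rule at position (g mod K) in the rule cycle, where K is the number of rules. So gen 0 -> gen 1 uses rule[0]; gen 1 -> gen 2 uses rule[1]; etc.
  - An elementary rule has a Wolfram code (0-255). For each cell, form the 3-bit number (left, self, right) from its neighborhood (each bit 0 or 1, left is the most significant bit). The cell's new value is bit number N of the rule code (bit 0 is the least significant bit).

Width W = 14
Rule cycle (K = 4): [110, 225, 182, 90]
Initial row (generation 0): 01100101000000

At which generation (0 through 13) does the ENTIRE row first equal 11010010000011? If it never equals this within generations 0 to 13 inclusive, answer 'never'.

Gen 0: 01100101000000
Gen 1 (rule 110): 11101111000000
Gen 2 (rule 225): 01110111011111
Gen 3 (rule 182): 10101010101110
Gen 4 (rule 90): 00000000001011
Gen 5 (rule 110): 00000000011111
Gen 6 (rule 225): 11111111001111
Gen 7 (rule 182): 01111110110110
Gen 8 (rule 90): 11000010110111
Gen 9 (rule 110): 11000111111101
Gen 10 (rule 225): 01010011111110
Gen 11 (rule 182): 11111101111101
Gen 12 (rule 90): 10000101000100
Gen 13 (rule 110): 10001111001100

Answer: never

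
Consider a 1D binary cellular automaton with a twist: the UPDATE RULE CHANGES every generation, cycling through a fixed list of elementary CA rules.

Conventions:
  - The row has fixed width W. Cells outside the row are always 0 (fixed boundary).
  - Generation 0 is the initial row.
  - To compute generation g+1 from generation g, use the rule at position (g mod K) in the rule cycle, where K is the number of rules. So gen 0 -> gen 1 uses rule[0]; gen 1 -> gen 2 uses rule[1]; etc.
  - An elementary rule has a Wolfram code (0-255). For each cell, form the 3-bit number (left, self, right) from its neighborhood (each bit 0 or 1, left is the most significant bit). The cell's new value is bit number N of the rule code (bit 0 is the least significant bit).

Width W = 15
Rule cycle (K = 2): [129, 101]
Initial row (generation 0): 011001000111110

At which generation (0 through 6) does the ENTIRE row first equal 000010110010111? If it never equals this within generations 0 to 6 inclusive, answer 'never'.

Answer: 4

Derivation:
Gen 0: 011001000111110
Gen 1 (rule 129): 000000010011100
Gen 2 (rule 101): 111111010000101
Gen 3 (rule 129): 011110000110000
Gen 4 (rule 101): 000010110010111
Gen 5 (rule 129): 111000000000010
Gen 6 (rule 101): 001011111111010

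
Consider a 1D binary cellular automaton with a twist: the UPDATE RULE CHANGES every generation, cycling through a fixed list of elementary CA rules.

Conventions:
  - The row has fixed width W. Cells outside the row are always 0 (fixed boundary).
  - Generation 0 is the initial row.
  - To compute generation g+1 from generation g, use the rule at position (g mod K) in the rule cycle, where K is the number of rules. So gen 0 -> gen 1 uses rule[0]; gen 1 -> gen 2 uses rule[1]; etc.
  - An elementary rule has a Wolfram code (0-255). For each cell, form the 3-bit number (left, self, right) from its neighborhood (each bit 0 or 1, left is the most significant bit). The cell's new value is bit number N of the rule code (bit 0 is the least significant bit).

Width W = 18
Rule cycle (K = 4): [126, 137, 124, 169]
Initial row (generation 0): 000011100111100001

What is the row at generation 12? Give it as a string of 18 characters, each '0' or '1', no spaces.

Gen 0: 000011100111100001
Gen 1 (rule 126): 000110111100110011
Gen 2 (rule 137): 110100111000100010
Gen 3 (rule 124): 111110101100110011
Gen 4 (rule 169): 111101011000100010
Gen 5 (rule 126): 100111111101110111
Gen 6 (rule 137): 000111111001100110
Gen 7 (rule 124): 000100001101110111
Gen 8 (rule 169): 110001101011101110
Gen 9 (rule 126): 111011111110111011
Gen 10 (rule 137): 110011111100110010
Gen 11 (rule 124): 111010000110111011
Gen 12 (rule 169): 110100110101110110

Answer: 110100110101110110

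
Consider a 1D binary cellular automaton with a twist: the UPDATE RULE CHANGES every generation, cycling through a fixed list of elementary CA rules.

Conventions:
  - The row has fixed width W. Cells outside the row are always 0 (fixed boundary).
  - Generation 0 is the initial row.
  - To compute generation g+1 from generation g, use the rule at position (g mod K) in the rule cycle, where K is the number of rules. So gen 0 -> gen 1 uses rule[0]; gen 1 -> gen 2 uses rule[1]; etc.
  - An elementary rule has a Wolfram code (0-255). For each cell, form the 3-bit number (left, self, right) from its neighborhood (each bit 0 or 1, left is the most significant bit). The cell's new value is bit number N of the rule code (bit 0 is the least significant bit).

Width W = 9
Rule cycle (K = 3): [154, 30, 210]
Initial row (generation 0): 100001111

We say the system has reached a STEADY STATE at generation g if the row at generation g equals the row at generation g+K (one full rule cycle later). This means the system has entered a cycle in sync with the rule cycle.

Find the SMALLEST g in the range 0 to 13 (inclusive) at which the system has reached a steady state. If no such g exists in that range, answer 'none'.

Gen 0: 100001111
Gen 1 (rule 154): 010011110
Gen 2 (rule 30): 111110001
Gen 3 (rule 210): 011111010
Gen 4 (rule 154): 111110001
Gen 5 (rule 30): 100001011
Gen 6 (rule 210): 010010001
Gen 7 (rule 154): 101101010
Gen 8 (rule 30): 101001011
Gen 9 (rule 210): 000110001
Gen 10 (rule 154): 001101010
Gen 11 (rule 30): 011001011
Gen 12 (rule 210): 101110001
Gen 13 (rule 154): 001101010
Gen 14 (rule 30): 011001011
Gen 15 (rule 210): 101110001
Gen 16 (rule 154): 001101010

Answer: 10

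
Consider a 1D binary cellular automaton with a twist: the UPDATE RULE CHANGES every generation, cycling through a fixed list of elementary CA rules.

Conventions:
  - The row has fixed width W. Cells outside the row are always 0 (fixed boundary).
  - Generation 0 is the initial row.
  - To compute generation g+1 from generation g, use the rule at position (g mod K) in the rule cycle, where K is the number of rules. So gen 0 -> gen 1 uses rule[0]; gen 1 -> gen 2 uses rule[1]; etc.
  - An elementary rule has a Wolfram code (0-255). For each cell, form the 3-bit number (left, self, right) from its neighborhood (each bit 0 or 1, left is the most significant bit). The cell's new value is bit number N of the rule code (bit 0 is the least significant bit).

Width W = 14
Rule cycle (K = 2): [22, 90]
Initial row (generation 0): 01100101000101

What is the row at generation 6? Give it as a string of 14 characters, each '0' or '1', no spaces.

Answer: 10001011111100

Derivation:
Gen 0: 01100101000101
Gen 1 (rule 22): 10011101101101
Gen 2 (rule 90): 01110101101100
Gen 3 (rule 22): 10000100000010
Gen 4 (rule 90): 01001010000101
Gen 5 (rule 22): 11111011001101
Gen 6 (rule 90): 10001011111100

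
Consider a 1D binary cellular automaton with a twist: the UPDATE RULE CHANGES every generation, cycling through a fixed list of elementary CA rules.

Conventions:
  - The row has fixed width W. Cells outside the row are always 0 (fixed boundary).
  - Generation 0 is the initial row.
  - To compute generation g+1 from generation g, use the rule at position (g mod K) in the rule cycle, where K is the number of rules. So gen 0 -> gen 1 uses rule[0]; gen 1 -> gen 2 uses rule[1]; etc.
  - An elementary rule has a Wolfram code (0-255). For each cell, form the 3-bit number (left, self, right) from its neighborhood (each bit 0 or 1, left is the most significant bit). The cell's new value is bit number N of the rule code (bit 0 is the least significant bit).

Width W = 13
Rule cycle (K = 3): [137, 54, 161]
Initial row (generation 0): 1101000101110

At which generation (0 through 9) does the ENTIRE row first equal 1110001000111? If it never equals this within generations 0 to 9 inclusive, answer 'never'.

Gen 0: 1101000101110
Gen 1 (rule 137): 1000010001100
Gen 2 (rule 54): 1100111010010
Gen 3 (rule 161): 0000010100000
Gen 4 (rule 137): 1111000001111
Gen 5 (rule 54): 0000100010000
Gen 6 (rule 161): 1110001000111
Gen 7 (rule 137): 1100100010110
Gen 8 (rule 54): 0011110111001
Gen 9 (rule 161): 1001101010000

Answer: 6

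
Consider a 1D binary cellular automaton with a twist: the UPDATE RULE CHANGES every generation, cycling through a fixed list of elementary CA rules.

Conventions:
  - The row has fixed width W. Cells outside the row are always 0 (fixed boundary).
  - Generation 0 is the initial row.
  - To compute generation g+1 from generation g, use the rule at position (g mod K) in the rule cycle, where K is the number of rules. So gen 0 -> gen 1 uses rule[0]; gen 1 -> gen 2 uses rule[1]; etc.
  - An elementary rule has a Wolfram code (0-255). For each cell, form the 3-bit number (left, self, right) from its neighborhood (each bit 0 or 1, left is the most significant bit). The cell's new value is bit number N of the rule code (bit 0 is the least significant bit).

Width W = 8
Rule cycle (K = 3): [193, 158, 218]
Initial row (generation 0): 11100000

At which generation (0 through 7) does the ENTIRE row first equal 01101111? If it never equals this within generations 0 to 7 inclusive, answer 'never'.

Answer: 1

Derivation:
Gen 0: 11100000
Gen 1 (rule 193): 01101111
Gen 2 (rule 158): 11001110
Gen 3 (rule 218): 11111111
Gen 4 (rule 193): 01111111
Gen 5 (rule 158): 11111110
Gen 6 (rule 218): 11111111
Gen 7 (rule 193): 01111111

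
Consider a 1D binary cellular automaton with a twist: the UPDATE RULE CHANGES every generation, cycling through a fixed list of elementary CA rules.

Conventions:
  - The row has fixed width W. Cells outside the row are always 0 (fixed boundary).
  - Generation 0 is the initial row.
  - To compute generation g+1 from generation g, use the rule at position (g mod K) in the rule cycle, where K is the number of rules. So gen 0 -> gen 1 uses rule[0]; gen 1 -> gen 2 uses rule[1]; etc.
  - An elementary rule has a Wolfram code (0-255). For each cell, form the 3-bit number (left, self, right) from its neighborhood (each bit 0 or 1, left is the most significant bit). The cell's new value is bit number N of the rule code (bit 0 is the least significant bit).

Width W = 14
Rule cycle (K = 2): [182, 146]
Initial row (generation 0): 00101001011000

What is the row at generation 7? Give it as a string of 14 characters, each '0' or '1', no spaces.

Gen 0: 00101001011000
Gen 1 (rule 182): 01111111100100
Gen 2 (rule 146): 10111111011010
Gen 3 (rule 182): 11011110100111
Gen 4 (rule 146): 00001100011010
Gen 5 (rule 182): 00010010100111
Gen 6 (rule 146): 00101100011010
Gen 7 (rule 182): 01110010100111

Answer: 01110010100111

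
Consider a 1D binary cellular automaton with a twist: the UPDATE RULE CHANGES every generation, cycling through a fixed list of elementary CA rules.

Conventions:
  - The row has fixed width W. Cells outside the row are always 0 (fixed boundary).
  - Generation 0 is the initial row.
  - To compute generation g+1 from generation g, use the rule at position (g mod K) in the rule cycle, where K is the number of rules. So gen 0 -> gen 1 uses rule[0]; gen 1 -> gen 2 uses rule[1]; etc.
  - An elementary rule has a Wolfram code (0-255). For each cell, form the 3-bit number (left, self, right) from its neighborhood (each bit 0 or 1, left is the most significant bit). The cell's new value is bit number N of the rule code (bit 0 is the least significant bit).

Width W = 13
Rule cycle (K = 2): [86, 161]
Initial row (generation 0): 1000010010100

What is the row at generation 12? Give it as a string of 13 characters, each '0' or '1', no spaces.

Gen 0: 1000010010100
Gen 1 (rule 86): 1100111110110
Gen 2 (rule 161): 0000011101000
Gen 3 (rule 86): 0000100101100
Gen 4 (rule 161): 1110000010001
Gen 5 (rule 86): 0011000111011
Gen 6 (rule 161): 1000010010100
Gen 7 (rule 86): 1100111110110
Gen 8 (rule 161): 0000011101000
Gen 9 (rule 86): 0000100101100
Gen 10 (rule 161): 1110000010001
Gen 11 (rule 86): 0011000111011
Gen 12 (rule 161): 1000010010100

Answer: 1000010010100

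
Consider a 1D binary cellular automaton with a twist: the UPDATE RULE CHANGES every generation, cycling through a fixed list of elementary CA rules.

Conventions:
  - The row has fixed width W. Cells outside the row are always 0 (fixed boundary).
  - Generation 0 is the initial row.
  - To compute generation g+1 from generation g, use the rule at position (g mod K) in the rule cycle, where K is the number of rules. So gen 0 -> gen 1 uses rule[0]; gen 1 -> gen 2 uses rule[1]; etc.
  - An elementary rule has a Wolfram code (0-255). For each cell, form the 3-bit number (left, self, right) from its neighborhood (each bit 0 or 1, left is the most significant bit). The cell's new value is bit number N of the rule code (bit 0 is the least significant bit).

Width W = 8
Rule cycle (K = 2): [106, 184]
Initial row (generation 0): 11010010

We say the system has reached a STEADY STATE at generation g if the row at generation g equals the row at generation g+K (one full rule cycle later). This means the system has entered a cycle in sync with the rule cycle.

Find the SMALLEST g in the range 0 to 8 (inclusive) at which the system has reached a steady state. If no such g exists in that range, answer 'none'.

Gen 0: 11010010
Gen 1 (rule 106): 11100100
Gen 2 (rule 184): 11010010
Gen 3 (rule 106): 11100100
Gen 4 (rule 184): 11010010
Gen 5 (rule 106): 11100100
Gen 6 (rule 184): 11010010
Gen 7 (rule 106): 11100100
Gen 8 (rule 184): 11010010
Gen 9 (rule 106): 11100100
Gen 10 (rule 184): 11010010

Answer: 0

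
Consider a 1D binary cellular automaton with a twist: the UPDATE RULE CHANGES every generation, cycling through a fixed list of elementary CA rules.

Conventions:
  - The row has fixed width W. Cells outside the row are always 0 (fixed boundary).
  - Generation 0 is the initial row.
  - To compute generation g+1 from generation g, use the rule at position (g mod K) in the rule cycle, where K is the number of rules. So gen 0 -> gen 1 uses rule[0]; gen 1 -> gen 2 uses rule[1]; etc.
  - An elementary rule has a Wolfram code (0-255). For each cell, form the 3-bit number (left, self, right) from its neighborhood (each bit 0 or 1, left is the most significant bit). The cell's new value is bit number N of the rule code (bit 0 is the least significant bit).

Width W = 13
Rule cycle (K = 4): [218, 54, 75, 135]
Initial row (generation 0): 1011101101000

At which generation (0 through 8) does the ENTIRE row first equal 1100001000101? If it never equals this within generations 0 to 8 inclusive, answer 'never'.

Answer: never

Derivation:
Gen 0: 1011101101000
Gen 1 (rule 218): 0011101100100
Gen 2 (rule 54): 0100010011110
Gen 3 (rule 75): 1001100110010
Gen 4 (rule 135): 1010001000110
Gen 5 (rule 218): 0001010101111
Gen 6 (rule 54): 0011111110000
Gen 7 (rule 75): 1110000010111
Gen 8 (rule 135): 0100111110010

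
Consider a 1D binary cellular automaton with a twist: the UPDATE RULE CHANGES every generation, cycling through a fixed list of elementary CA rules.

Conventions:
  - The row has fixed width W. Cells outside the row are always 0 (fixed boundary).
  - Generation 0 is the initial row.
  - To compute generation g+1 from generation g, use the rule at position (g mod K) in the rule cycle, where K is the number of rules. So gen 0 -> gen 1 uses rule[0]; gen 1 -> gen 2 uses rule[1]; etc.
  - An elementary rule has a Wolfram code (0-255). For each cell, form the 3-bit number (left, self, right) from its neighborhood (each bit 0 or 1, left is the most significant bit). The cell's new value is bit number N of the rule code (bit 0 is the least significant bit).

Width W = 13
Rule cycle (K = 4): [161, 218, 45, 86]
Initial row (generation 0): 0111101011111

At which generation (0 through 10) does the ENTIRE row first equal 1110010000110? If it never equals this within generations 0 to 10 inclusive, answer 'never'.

Gen 0: 0111101011111
Gen 1 (rule 161): 0011010101110
Gen 2 (rule 218): 0111000001111
Gen 3 (rule 45): 0100011101000
Gen 4 (rule 86): 1110100101100
Gen 5 (rule 161): 0101000010001
Gen 6 (rule 218): 1000100101010
Gen 7 (rule 45): 1010100111110
Gen 8 (rule 86): 1010111000011
Gen 9 (rule 161): 0101010011000
Gen 10 (rule 218): 1000001111100

Answer: never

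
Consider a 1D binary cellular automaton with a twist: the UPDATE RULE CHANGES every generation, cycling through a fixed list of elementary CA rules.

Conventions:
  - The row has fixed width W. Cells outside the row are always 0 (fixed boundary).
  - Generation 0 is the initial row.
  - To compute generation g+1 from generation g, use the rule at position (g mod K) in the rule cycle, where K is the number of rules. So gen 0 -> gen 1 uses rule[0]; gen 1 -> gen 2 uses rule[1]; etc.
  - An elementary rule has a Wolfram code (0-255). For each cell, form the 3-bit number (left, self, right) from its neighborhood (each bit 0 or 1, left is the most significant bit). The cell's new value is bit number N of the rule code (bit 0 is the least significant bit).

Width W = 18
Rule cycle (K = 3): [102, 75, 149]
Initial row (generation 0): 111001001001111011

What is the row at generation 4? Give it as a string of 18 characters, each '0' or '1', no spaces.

Gen 0: 111001001001111011
Gen 1 (rule 102): 001011011010001101
Gen 2 (rule 75): 110011011000111100
Gen 3 (rule 149): 001000000110011011
Gen 4 (rule 102): 011000001010101101

Answer: 011000001010101101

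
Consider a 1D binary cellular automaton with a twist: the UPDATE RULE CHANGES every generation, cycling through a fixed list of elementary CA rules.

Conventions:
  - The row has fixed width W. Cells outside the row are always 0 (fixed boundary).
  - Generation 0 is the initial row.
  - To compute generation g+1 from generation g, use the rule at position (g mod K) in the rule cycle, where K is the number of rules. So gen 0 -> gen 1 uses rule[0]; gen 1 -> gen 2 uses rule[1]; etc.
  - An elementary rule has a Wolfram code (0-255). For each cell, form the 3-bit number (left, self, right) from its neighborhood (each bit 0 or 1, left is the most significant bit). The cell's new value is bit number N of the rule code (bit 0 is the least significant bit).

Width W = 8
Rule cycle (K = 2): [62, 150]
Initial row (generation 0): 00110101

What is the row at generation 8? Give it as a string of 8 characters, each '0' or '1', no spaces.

Answer: 00001010

Derivation:
Gen 0: 00110101
Gen 1 (rule 62): 01101111
Gen 2 (rule 150): 10000110
Gen 3 (rule 62): 11001101
Gen 4 (rule 150): 00110001
Gen 5 (rule 62): 01101011
Gen 6 (rule 150): 10001000
Gen 7 (rule 62): 11011100
Gen 8 (rule 150): 00001010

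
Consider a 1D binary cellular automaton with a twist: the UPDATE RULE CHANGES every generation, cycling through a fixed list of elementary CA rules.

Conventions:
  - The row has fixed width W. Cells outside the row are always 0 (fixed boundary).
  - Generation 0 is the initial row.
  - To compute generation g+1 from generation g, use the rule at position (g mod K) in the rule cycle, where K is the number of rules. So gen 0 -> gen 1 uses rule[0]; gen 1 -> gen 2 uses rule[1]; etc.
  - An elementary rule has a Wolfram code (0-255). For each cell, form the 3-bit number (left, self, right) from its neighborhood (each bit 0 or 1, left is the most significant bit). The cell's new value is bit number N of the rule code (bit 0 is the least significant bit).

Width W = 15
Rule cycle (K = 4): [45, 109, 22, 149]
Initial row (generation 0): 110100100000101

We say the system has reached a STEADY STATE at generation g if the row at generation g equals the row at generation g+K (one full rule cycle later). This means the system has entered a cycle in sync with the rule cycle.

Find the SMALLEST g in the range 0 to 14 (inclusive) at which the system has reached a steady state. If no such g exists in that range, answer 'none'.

Answer: 7

Derivation:
Gen 0: 110100100000101
Gen 1 (rule 45): 101100101110111
Gen 2 (rule 109): 111100111011101
Gen 3 (rule 22): 000011000000001
Gen 4 (rule 149): 111000111111101
Gen 5 (rule 45): 100010100000011
Gen 6 (rule 109): 101011101111011
Gen 7 (rule 22): 101000000000000
Gen 8 (rule 149): 101111111111111
Gen 9 (rule 45): 111000000000000
Gen 10 (rule 109): 101011111111111
Gen 11 (rule 22): 101000000000000
Gen 12 (rule 149): 101111111111111
Gen 13 (rule 45): 111000000000000
Gen 14 (rule 109): 101011111111111
Gen 15 (rule 22): 101000000000000
Gen 16 (rule 149): 101111111111111
Gen 17 (rule 45): 111000000000000
Gen 18 (rule 109): 101011111111111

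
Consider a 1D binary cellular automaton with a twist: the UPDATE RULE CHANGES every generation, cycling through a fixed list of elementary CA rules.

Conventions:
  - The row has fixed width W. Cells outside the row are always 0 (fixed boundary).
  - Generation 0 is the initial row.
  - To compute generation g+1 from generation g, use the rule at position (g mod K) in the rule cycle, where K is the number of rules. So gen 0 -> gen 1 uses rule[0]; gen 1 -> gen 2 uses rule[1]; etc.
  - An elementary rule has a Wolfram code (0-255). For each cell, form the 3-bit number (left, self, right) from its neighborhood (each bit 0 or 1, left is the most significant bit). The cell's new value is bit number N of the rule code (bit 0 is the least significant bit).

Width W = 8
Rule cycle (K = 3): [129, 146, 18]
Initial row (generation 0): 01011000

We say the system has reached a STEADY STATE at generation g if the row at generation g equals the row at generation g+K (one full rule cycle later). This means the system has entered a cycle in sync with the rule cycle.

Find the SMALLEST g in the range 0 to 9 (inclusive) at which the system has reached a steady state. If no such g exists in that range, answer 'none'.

Gen 0: 01011000
Gen 1 (rule 129): 00000011
Gen 2 (rule 146): 00000100
Gen 3 (rule 18): 00001010
Gen 4 (rule 129): 11100000
Gen 5 (rule 146): 01010000
Gen 6 (rule 18): 10001000
Gen 7 (rule 129): 00100011
Gen 8 (rule 146): 01010100
Gen 9 (rule 18): 10000010
Gen 10 (rule 129): 00111000
Gen 11 (rule 146): 01010100
Gen 12 (rule 18): 10000010

Answer: 8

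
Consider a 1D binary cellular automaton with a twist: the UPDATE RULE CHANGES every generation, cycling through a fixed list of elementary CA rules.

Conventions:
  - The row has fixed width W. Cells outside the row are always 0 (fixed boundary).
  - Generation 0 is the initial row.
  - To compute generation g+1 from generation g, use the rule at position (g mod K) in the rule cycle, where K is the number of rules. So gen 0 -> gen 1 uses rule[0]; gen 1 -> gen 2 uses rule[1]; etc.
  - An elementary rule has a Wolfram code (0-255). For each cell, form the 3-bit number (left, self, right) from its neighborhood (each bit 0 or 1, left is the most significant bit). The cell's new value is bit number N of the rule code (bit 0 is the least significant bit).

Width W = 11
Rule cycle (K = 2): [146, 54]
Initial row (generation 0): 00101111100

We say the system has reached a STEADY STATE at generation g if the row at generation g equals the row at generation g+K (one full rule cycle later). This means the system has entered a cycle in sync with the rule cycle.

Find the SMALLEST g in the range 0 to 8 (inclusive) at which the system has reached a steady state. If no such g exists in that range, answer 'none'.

Gen 0: 00101111100
Gen 1 (rule 146): 01000111010
Gen 2 (rule 54): 11101000111
Gen 3 (rule 146): 01000101010
Gen 4 (rule 54): 11101111111
Gen 5 (rule 146): 01000111110
Gen 6 (rule 54): 11101000001
Gen 7 (rule 146): 01000100010
Gen 8 (rule 54): 11101110111
Gen 9 (rule 146): 01000100010
Gen 10 (rule 54): 11101110111

Answer: 7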